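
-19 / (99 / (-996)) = 6308 / 33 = 191.15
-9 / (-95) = 9 / 95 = 0.09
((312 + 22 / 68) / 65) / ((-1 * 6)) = -10619 / 13260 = -0.80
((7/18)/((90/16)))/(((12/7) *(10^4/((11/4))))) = 539/48600000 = 0.00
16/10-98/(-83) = 1154/415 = 2.78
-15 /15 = -1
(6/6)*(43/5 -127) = -592/5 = -118.40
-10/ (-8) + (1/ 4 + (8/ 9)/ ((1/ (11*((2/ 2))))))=203/ 18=11.28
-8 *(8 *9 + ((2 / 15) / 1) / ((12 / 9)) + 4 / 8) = -2904 / 5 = -580.80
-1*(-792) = 792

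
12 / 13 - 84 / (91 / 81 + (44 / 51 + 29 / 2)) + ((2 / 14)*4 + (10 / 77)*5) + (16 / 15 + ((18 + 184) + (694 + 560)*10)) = 12740.12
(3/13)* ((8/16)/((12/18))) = 9/52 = 0.17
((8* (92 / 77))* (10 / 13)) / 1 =7360 / 1001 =7.35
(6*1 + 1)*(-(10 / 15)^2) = -28 / 9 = -3.11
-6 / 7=-0.86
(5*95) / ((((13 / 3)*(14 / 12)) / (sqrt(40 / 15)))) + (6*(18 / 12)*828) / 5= 5700*sqrt(6) / 91 + 7452 / 5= 1643.83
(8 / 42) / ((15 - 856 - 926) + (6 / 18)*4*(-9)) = -4 / 37359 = -0.00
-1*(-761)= 761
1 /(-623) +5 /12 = 3103 /7476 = 0.42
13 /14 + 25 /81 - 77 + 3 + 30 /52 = -532082 /7371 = -72.19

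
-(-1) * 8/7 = 8/7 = 1.14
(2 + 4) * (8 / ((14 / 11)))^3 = 511104 / 343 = 1490.10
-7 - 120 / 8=-22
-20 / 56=-5 / 14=-0.36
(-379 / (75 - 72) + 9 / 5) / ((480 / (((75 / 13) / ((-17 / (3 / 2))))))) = 467 / 3536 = 0.13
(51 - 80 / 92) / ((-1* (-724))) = 1153 / 16652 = 0.07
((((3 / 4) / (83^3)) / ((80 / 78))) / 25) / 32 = 117 / 73188736000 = 0.00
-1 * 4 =-4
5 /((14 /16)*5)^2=64 /245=0.26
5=5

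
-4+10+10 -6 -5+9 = 14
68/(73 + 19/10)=680/749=0.91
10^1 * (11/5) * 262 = 5764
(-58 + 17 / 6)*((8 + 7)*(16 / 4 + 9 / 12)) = -31445 / 8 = -3930.62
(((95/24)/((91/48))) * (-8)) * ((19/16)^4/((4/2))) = -12380495/745472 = -16.61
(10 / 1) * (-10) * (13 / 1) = -1300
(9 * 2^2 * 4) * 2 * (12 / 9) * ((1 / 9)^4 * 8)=1024 / 2187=0.47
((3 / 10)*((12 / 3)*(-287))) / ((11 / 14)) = -24108 / 55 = -438.33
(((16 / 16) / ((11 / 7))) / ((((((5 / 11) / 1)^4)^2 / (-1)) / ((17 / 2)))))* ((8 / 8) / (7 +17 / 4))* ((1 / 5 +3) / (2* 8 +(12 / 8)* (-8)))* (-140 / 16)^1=32465626886 / 17578125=1846.93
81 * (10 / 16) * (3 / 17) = 1215 / 136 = 8.93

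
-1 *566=-566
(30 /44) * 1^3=15 /22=0.68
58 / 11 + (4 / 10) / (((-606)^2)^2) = 19555030555931 / 3708712691640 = 5.27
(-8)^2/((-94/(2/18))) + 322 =136174/423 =321.92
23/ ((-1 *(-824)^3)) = 0.00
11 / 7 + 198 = 1397 / 7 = 199.57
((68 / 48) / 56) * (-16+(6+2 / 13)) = -68 / 273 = -0.25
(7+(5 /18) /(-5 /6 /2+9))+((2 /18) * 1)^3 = 528142 /75087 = 7.03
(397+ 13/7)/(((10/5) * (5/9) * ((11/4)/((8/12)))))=33504/385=87.02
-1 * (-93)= 93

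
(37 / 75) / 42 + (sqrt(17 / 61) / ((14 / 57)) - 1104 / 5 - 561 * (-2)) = 57 * sqrt(1037) / 854 + 2838817 / 3150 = 903.36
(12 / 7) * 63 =108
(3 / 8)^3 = 0.05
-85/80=-17/16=-1.06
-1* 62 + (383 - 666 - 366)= -711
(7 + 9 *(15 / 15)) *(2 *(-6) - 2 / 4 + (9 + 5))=24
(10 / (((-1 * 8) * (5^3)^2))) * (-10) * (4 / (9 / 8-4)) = -16 / 14375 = -0.00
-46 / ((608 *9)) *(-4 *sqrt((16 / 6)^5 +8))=23 *sqrt(26034) / 9234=0.40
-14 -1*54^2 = -2930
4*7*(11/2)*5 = 770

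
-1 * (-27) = 27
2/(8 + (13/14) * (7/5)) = 20/93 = 0.22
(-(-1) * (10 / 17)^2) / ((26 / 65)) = 250 / 289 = 0.87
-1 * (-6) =6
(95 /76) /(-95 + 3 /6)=-5 /378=-0.01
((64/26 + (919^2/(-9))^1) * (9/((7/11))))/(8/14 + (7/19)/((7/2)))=-458922409/234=-1961206.88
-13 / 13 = -1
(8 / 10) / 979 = 4 / 4895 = 0.00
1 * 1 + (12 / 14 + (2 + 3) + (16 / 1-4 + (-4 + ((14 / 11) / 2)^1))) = 1193 / 77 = 15.49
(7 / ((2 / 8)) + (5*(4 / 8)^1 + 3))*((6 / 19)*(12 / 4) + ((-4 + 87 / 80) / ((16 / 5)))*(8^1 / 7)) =-26465 / 8512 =-3.11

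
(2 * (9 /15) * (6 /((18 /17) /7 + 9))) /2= 238 /605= 0.39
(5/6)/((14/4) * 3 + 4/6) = 5/67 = 0.07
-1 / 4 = -0.25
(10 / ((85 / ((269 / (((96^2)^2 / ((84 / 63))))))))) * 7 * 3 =1883 / 180486144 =0.00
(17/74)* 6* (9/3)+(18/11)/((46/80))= 65349/9361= 6.98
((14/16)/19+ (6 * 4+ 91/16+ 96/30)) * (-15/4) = -150177/1216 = -123.50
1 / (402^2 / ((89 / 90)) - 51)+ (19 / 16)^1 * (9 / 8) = 2486320783 / 1861097088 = 1.34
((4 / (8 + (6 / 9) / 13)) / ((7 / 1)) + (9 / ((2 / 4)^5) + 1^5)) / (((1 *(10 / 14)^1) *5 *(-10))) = -317689 / 39250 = -8.09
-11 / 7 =-1.57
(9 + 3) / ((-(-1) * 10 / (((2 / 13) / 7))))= 12 / 455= 0.03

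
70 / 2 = 35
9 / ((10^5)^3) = 0.00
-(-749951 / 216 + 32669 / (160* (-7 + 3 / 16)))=3501.97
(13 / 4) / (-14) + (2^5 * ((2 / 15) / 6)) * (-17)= -31049 / 2520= -12.32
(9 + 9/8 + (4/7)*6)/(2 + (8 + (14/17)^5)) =1.31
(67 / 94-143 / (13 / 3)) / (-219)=3035 / 20586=0.15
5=5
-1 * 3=-3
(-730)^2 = 532900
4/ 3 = 1.33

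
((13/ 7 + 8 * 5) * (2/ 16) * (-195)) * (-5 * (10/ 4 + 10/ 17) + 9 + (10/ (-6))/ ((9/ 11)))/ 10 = 29645447/ 34272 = 865.00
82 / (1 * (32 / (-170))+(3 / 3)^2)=6970 / 69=101.01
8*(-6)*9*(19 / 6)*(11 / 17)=-15048 / 17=-885.18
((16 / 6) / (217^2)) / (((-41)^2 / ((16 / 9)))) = 128 / 2137228443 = 0.00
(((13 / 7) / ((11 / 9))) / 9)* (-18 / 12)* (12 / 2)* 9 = -13.68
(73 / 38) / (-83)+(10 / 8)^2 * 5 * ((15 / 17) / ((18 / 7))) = 6839807 / 2573664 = 2.66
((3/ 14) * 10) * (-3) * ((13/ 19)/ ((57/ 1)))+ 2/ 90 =-6248/ 113715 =-0.05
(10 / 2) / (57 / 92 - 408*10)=-460 / 375303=-0.00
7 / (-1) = -7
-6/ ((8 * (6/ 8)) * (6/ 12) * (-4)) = 1/ 2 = 0.50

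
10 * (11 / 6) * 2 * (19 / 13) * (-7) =-14630 / 39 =-375.13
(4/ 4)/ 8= 1/ 8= 0.12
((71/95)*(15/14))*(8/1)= 852/133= 6.41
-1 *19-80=-99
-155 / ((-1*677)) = 0.23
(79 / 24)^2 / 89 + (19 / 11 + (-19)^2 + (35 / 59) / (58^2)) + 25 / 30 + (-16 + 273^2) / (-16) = -120130285450019 / 27980352576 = -4293.38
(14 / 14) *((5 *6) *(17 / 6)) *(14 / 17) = 70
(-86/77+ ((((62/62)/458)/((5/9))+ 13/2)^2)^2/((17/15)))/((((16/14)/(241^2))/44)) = 41234824832905920195241/11687748544250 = 3528038328.07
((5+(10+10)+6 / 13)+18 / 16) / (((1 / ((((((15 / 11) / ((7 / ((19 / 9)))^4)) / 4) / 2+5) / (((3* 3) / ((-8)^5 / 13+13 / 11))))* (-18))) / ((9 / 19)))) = 36543456229661825 / 115141938912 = 317377.46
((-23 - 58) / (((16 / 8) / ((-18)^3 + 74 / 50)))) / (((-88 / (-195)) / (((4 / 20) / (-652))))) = -460465317 / 2868800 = -160.51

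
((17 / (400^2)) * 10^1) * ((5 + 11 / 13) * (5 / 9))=323 / 93600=0.00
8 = 8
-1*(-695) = 695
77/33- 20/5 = -5/3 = -1.67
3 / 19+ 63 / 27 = 142 / 57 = 2.49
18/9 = 2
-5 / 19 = -0.26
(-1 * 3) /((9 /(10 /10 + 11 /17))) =-28 /51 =-0.55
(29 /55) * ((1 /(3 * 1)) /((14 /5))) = 29 /462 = 0.06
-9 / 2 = -4.50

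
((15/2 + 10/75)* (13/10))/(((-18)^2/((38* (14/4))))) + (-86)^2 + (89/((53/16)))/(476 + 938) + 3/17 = 458203046879387/61917080400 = 7400.27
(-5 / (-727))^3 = 125 / 384240583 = 0.00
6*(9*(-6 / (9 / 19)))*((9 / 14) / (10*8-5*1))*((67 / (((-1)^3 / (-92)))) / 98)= -3162132 / 8575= -368.76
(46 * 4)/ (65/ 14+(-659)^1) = -2576/ 9161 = -0.28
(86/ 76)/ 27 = 43/ 1026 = 0.04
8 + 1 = 9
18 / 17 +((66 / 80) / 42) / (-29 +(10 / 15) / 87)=76226553 / 72037840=1.06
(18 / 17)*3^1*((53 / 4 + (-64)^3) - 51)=-28315629 / 34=-832812.62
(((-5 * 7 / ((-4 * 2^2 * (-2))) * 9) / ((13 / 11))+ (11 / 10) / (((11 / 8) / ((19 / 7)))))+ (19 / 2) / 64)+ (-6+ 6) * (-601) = -349991 / 58240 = -6.01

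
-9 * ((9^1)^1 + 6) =-135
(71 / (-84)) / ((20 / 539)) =-5467 / 240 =-22.78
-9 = -9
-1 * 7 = -7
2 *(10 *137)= 2740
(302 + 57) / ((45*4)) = 1.99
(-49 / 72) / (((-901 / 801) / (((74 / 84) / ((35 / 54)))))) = 29637 / 36040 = 0.82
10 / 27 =0.37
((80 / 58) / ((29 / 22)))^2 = 774400 / 707281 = 1.09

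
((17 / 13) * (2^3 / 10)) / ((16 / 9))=153 / 260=0.59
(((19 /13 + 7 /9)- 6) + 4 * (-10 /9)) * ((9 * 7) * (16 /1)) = -107520 /13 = -8270.77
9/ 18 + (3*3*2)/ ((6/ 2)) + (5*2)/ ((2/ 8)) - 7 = 79/ 2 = 39.50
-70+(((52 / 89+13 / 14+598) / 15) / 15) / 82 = -1608462007 / 22988700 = -69.97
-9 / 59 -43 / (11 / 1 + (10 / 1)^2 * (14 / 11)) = -41596 / 89739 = -0.46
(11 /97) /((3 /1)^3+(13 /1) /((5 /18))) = 55 /35793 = 0.00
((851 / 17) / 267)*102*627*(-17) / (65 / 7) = -126991326 / 5785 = -21951.83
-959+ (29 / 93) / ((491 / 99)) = -14595982 / 15221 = -958.94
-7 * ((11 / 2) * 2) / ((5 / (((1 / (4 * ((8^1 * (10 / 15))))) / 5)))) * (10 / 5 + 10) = -693 / 400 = -1.73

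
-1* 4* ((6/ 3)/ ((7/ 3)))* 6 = -144/ 7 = -20.57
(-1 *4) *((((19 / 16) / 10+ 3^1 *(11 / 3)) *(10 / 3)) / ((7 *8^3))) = -593 / 14336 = -0.04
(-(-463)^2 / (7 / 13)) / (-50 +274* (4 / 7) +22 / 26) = -36228361 / 9775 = -3706.23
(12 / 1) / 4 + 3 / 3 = 4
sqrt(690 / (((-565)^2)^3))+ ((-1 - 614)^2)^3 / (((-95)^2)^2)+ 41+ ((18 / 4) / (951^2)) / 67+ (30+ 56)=sqrt(690) / 180362125+ 1165719558478883824113 / 1754840813846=664287922.46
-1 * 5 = -5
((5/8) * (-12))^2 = 56.25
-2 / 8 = -0.25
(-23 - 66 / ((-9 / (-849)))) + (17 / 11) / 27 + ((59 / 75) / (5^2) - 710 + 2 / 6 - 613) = -1405474159 / 185625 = -7571.58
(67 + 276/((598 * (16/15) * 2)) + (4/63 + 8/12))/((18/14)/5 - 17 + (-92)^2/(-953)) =-4242617815/1599994656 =-2.65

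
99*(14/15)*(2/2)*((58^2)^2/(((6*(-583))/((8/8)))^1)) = -298926.31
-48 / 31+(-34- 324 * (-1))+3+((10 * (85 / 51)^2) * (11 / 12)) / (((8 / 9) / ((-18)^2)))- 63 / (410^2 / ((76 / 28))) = 24942150037 / 2605550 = 9572.70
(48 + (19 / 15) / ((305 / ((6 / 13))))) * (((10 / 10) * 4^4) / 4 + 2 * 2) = 64711384 / 19825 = 3264.13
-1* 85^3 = -614125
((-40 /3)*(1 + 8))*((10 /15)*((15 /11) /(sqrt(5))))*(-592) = 142080*sqrt(5) /11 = 28881.87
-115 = -115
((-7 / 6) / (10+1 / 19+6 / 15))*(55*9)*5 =-182875 / 662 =-276.25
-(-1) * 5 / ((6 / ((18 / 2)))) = 15 / 2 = 7.50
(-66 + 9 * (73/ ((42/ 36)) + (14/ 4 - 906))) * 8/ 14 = -213510/ 49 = -4357.35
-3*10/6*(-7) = 35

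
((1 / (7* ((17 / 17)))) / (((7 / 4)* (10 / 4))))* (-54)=-1.76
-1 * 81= -81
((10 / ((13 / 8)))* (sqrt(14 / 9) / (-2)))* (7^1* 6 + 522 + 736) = -4000* sqrt(14) / 3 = -4988.88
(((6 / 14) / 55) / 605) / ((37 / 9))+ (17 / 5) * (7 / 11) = 18646732 / 8618225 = 2.16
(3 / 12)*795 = 795 / 4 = 198.75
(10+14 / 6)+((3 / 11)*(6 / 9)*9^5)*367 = 130026305 / 33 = 3940191.06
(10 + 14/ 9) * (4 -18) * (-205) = 298480/ 9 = 33164.44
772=772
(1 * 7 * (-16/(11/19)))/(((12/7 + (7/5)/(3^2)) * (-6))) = 5880/341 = 17.24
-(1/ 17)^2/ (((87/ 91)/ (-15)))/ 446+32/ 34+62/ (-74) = 14308905/ 138303262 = 0.10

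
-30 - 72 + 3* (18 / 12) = -195 / 2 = -97.50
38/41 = 0.93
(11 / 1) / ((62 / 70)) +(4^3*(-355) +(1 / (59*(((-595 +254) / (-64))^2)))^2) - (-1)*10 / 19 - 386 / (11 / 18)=-20871402265942159573 / 894283340089579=-23338.69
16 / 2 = 8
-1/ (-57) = 1/ 57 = 0.02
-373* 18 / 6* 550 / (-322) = 307725 / 161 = 1911.34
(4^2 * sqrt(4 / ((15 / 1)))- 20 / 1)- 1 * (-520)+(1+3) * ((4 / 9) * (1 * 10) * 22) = 32 * sqrt(15) / 15+8020 / 9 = 899.37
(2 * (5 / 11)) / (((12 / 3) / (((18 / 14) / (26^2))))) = 45 / 104104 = 0.00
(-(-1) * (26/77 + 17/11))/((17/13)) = 1885/1309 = 1.44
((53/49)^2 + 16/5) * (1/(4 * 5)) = 52461/240100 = 0.22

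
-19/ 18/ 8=-19/ 144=-0.13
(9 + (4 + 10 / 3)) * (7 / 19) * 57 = 343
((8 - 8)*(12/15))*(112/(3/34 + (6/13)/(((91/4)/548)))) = 0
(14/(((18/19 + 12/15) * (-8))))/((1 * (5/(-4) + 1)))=665/166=4.01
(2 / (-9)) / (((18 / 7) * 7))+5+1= 485 / 81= 5.99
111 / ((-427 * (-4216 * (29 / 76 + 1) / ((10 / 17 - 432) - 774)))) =-7202938 / 133892255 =-0.05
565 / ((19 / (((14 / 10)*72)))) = 56952 / 19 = 2997.47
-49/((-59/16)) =784/59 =13.29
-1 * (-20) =20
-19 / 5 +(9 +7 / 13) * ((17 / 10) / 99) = -23399 / 6435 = -3.64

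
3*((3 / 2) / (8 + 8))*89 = 801 / 32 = 25.03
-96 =-96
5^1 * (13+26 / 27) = 1885 / 27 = 69.81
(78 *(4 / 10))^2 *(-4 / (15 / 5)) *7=-227136 / 25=-9085.44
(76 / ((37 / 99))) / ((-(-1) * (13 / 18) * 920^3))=16929 / 46818616000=0.00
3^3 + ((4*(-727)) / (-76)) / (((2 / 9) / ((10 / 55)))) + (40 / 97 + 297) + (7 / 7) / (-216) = 1557660055 / 4378968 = 355.71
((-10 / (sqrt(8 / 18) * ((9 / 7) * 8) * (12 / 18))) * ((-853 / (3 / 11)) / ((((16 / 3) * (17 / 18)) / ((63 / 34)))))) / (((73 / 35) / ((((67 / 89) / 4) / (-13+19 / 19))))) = -145550738025 / 7690784768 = -18.93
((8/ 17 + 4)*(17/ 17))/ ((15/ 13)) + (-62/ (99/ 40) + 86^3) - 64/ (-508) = 679733731228/ 1068705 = 636034.95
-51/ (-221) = 3/ 13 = 0.23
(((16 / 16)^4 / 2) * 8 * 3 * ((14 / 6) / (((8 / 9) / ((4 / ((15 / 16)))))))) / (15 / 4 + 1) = 2688 / 95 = 28.29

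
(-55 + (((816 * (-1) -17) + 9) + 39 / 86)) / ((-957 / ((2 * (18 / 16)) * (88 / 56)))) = 3.25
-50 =-50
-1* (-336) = 336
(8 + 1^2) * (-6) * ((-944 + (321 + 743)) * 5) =-32400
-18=-18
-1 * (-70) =70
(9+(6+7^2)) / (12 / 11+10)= 352 / 61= 5.77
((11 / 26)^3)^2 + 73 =22552623209 / 308915776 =73.01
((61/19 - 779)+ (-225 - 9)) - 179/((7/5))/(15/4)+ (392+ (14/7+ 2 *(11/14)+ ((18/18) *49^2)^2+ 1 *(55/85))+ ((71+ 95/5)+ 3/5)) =195494333014/33915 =5764243.93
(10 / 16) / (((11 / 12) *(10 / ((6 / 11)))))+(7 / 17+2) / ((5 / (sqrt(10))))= 9 / 242+41 *sqrt(10) / 85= 1.56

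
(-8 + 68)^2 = 3600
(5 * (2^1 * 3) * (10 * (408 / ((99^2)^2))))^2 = 184960000 / 113919098077521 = 0.00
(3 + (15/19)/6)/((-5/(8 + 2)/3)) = -357/19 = -18.79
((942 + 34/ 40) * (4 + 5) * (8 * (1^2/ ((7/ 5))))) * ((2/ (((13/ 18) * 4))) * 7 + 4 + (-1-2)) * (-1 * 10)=-257963760/ 91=-2834766.59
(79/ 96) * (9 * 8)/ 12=79/ 16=4.94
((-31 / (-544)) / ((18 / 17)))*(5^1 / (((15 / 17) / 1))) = 527 / 1728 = 0.30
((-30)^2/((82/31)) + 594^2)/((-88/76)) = -137562147/451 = -305015.85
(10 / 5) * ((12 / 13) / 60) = 0.03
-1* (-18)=18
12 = 12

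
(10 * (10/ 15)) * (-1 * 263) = -5260/ 3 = -1753.33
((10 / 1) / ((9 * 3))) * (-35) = -12.96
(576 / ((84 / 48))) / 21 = 768 / 49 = 15.67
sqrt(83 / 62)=sqrt(5146) / 62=1.16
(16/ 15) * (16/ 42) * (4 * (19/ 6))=4864/ 945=5.15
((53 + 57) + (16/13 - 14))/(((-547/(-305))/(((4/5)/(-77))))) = -308416/547547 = -0.56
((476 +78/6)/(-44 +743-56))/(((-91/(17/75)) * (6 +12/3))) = -0.00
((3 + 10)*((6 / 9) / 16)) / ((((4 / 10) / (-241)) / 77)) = -1206205 / 48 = -25129.27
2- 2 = 0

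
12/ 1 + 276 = 288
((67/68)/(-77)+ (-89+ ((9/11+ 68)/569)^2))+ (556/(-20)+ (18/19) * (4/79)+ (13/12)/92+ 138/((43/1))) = -188561216266502882267/1660906137939473040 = -113.53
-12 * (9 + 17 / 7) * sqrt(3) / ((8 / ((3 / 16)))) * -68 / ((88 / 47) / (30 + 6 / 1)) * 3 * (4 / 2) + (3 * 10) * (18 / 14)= 270 / 7 + 1941570 * sqrt(3) / 77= 43712.57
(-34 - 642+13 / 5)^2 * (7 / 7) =11336689 / 25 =453467.56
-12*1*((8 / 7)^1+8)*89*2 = -136704 / 7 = -19529.14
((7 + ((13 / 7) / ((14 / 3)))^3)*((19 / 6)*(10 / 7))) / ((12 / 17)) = 10735975745 / 237180384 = 45.27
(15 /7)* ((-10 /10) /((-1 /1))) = 15 /7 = 2.14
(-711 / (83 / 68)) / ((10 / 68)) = -1643832 / 415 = -3961.04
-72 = -72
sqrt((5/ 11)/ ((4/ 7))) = 0.89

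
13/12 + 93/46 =857/276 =3.11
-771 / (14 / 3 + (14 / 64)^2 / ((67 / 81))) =-158690304 / 972419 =-163.19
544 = 544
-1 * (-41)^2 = -1681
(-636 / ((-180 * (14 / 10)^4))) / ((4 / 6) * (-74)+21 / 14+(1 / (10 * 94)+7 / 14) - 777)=-6227500 / 5581405417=-0.00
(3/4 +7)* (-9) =-279/4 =-69.75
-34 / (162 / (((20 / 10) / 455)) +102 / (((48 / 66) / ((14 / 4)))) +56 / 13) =-3536 / 3884419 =-0.00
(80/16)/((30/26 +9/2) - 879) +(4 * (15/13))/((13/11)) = 14964650/3837483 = 3.90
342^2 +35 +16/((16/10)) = 117009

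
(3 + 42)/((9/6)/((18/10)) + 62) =270/377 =0.72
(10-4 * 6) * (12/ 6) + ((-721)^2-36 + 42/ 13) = 6757143/ 13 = 519780.23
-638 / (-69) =638 / 69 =9.25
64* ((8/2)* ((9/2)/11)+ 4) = 3968/11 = 360.73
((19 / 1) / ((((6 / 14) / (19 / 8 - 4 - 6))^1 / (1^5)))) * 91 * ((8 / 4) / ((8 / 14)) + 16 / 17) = -111480733 / 816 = -136618.55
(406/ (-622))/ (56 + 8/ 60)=-3045/ 261862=-0.01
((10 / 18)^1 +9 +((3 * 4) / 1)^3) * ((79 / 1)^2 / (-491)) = -97596758 / 4419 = -22085.71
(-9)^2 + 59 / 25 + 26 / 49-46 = 46416 / 1225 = 37.89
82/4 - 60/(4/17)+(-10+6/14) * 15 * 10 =-23383/14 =-1670.21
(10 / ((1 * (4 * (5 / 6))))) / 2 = 3 / 2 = 1.50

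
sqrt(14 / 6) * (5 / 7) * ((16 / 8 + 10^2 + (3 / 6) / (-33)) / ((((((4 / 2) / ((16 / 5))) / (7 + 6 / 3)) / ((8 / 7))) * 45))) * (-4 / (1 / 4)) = -3446272 * sqrt(21) / 24255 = -651.12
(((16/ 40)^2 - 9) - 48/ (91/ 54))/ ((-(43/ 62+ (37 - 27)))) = 5264482/ 1508325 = 3.49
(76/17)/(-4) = -19/17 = -1.12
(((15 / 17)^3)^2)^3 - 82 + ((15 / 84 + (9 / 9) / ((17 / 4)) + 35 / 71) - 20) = -100.99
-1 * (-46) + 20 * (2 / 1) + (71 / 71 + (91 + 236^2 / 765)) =191866 / 765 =250.81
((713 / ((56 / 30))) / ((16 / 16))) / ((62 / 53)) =18285 / 56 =326.52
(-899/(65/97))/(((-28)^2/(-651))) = 8109879/7280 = 1113.99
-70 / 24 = -35 / 12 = -2.92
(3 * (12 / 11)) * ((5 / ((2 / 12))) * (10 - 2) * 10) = 86400 / 11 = 7854.55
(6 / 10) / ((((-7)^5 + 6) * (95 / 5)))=-3 / 1596095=-0.00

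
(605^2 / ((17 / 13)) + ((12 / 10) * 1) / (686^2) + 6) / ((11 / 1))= 5598241781281 / 220003630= 25446.13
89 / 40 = 2.22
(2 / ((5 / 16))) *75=480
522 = 522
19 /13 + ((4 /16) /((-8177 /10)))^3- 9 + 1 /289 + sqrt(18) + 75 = 3* sqrt(2) + 295087284841107 /4373931529864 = 71.71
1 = 1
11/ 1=11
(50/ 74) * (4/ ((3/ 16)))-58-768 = -811.59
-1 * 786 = -786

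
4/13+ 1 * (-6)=-74/13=-5.69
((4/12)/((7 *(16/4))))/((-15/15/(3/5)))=-1/140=-0.01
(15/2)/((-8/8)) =-15/2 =-7.50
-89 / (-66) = 89 / 66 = 1.35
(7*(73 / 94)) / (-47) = -511 / 4418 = -0.12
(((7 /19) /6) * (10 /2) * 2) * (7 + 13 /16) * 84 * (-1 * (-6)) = 91875 /38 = 2417.76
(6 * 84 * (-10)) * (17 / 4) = -21420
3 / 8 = 0.38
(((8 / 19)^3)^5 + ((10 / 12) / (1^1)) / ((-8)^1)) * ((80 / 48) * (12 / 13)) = -0.16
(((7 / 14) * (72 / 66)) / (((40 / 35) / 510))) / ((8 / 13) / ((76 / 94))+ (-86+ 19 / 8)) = -5290740 / 1801129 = -2.94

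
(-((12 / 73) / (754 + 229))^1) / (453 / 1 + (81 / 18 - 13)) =-24 / 63793751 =-0.00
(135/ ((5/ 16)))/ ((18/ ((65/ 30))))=52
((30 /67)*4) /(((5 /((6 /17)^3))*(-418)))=-2592 /68796739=-0.00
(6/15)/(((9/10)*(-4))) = -1/9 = -0.11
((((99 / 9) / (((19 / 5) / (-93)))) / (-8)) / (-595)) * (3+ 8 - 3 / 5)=-13299 / 22610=-0.59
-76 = -76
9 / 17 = 0.53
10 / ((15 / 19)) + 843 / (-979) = 34673 / 2937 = 11.81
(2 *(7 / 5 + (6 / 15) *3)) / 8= 13 / 20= 0.65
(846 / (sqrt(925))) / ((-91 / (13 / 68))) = -423 * sqrt(37) / 44030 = -0.06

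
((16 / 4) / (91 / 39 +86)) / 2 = 6 / 265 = 0.02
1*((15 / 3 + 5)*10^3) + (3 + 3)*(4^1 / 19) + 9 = 190195 / 19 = 10010.26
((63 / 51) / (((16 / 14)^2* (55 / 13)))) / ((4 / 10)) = 0.56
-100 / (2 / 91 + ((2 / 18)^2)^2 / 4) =-238820400 / 52579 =-4542.13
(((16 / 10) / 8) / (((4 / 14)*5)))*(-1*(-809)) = 5663 / 50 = 113.26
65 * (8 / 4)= 130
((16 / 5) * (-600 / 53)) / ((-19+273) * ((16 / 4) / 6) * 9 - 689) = -384 / 8851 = -0.04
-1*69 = -69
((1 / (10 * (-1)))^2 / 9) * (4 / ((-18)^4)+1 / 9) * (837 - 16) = 2394857 / 23619600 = 0.10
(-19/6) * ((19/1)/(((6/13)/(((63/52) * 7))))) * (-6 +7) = -17689/16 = -1105.56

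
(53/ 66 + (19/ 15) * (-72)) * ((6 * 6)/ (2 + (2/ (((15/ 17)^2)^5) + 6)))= -10321234681640625/ 47548550092439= -217.07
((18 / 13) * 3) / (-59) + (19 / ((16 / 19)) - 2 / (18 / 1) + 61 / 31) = 83367313 / 3423888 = 24.35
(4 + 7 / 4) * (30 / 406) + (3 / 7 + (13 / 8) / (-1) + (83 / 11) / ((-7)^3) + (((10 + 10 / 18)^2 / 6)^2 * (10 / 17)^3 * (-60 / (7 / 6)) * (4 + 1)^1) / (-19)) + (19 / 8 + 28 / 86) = 288713454839699893 / 303319307811366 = 951.85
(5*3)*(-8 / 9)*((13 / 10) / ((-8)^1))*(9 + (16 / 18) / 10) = 5317 / 270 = 19.69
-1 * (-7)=7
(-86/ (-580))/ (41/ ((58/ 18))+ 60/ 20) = 43/ 4560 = 0.01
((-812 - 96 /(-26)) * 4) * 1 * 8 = -336256 /13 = -25865.85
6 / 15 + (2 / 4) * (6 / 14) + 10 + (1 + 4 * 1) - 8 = 533 / 70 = 7.61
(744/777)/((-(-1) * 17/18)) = 4464/4403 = 1.01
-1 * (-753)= 753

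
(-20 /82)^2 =100 /1681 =0.06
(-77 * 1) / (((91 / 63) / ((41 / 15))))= -9471 / 65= -145.71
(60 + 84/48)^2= 61009/16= 3813.06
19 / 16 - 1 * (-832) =13331 / 16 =833.19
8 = 8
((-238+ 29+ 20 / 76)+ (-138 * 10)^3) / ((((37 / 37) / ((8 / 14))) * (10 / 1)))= -99866743932 / 665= -150175554.78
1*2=2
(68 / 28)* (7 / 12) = 17 / 12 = 1.42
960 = 960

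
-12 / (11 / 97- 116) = 388 / 3747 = 0.10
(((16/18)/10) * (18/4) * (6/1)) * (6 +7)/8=39/10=3.90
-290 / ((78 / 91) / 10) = -3383.33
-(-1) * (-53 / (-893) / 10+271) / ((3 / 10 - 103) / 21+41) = 50821743 / 6771619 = 7.51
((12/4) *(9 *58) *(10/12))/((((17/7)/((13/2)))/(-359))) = -42633045/34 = -1253913.09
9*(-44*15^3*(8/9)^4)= -22528000/27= -834370.37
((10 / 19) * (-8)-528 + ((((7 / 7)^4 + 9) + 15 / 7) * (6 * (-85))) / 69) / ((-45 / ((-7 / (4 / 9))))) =-951291 / 4370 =-217.69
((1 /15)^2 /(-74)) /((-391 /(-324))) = -18 /361675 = -0.00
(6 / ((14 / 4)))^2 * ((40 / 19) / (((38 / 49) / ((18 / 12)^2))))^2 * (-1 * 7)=-100018800 / 130321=-767.48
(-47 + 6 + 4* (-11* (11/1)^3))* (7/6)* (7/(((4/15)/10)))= -71791125/4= -17947781.25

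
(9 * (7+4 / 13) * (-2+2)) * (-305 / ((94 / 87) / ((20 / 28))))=0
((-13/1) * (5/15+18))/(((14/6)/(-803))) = 574145/7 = 82020.71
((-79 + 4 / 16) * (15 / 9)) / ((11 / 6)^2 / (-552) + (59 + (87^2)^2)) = -2608200 / 1138463302919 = -0.00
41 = 41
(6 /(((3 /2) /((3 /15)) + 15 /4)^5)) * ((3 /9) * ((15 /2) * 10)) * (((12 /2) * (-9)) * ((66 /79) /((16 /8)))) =-45056 /2399625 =-0.02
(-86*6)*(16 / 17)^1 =-8256 / 17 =-485.65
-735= -735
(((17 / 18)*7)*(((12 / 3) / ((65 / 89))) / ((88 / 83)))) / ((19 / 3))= 879053 / 163020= 5.39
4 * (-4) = -16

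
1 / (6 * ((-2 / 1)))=-1 / 12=-0.08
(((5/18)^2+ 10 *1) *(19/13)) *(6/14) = 62035/9828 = 6.31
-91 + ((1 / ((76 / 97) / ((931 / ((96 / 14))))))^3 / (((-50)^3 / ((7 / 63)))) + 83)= -100530639561511 / 7962624000000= -12.63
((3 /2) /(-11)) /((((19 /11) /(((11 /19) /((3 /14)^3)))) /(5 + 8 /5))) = -166012 /5415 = -30.66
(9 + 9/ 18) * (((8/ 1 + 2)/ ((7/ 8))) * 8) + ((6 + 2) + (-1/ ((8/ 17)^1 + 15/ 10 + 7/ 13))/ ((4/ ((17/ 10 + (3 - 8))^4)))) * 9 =129521541917/ 155260000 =834.22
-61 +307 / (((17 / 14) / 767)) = 3295529 / 17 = 193854.65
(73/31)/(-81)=-73/2511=-0.03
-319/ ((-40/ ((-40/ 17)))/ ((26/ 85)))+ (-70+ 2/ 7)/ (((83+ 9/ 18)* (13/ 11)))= -141557438/ 21959665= -6.45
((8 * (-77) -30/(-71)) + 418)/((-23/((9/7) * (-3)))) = -54108/1633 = -33.13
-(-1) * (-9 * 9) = -81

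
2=2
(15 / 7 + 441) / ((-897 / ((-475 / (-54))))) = -245575 / 56511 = -4.35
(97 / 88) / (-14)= -0.08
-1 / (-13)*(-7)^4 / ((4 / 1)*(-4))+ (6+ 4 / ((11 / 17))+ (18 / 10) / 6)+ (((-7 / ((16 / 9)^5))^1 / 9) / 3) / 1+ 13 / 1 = 10439228017 / 749731840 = 13.92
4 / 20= 1 / 5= 0.20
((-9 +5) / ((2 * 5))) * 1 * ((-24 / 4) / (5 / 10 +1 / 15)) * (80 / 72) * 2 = 160 / 17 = 9.41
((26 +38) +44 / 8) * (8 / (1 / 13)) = 7228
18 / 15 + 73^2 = 26651 / 5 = 5330.20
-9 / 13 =-0.69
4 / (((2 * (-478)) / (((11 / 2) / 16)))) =-11 / 7648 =-0.00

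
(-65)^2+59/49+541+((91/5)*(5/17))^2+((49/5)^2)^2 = 124081688211/8850625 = 14019.54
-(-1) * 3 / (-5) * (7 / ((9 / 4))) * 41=-1148 / 15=-76.53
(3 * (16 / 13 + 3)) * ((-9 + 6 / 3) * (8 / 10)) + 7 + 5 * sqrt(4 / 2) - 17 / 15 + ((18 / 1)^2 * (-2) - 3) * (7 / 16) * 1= -1092071 / 3120 + 5 * sqrt(2)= -342.95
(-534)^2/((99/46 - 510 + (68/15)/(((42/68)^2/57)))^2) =2933697731504400/295578170757769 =9.93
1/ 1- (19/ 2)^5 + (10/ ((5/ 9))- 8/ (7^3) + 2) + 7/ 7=-849060741/ 10976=-77356.12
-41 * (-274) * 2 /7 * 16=359488 /7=51355.43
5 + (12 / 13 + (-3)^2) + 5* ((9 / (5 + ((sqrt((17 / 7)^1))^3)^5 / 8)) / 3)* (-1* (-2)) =81103570026825360* sqrt(119) / 2854826953093906993 + 553243933223777070242 / 37112750390220790909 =15.22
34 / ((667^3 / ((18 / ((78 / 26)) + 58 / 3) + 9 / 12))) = 5321 / 1780445778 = 0.00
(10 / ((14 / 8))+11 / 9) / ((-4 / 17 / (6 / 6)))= -7429 / 252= -29.48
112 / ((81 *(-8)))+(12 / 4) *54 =13108 / 81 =161.83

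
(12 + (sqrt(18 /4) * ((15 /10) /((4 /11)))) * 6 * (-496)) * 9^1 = 108-165726 * sqrt(2) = -234263.96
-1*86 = -86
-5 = -5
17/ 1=17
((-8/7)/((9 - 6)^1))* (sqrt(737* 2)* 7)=-102.38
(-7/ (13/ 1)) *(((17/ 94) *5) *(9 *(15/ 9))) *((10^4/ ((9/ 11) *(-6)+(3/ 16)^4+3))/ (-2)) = -1072332800000/ 56023201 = -19140.87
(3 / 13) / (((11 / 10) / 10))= 300 / 143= 2.10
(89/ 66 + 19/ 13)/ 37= 2411/ 31746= 0.08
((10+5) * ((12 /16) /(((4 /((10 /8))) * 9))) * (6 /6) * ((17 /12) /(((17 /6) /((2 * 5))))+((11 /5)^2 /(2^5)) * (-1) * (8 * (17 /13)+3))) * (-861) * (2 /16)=-26540325 /212992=-124.61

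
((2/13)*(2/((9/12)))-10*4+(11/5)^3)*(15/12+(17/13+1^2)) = -5220367/50700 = -102.97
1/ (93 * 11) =1/ 1023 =0.00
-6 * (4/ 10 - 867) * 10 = 51996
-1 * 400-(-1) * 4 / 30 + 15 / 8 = -47759 / 120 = -397.99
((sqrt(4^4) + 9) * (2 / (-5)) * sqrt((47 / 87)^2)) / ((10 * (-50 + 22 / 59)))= 2773 / 254736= 0.01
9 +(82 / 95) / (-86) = 36724 / 4085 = 8.99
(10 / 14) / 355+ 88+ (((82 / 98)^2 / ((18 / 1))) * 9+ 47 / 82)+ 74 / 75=47131673639 / 524198325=89.91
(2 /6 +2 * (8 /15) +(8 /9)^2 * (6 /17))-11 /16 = 36403 /36720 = 0.99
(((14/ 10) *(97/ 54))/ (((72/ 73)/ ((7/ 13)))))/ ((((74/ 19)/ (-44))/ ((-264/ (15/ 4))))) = 3190726924/ 2922075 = 1091.94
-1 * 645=-645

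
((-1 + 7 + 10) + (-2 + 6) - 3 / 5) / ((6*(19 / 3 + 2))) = 97 / 250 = 0.39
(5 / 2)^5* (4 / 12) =3125 / 96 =32.55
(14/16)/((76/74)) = 259/304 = 0.85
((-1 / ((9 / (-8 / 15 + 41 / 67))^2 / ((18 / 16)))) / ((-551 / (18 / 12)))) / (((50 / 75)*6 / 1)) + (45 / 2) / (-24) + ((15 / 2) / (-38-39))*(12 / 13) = -109891178364259 / 106959417364800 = -1.03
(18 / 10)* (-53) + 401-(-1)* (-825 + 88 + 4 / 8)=-430.90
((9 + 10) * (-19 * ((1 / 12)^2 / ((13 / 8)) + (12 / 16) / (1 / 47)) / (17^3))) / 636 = -5956139 / 1462344624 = -0.00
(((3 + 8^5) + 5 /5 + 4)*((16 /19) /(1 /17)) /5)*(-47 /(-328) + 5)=482661.31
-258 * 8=-2064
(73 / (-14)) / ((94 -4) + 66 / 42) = -73 / 1282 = -0.06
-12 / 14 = -6 / 7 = -0.86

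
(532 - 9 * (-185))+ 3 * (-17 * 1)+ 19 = 2165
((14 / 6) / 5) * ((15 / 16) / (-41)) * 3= -21 / 656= -0.03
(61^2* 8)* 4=119072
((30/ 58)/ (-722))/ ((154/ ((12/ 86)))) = -45/ 69325718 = -0.00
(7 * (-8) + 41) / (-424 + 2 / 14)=35 / 989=0.04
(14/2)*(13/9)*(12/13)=28/3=9.33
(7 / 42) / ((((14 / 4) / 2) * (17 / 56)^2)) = 896 / 867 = 1.03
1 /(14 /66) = 33 /7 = 4.71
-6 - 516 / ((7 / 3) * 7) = -1842 / 49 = -37.59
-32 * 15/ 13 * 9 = -4320/ 13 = -332.31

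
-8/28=-2/7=-0.29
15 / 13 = 1.15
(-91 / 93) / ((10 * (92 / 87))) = -2639 / 28520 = -0.09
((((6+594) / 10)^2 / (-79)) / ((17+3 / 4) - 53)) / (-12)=-400 / 3713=-0.11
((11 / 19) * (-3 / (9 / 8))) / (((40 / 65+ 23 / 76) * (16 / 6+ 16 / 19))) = -10868 / 22675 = -0.48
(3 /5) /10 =3 /50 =0.06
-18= -18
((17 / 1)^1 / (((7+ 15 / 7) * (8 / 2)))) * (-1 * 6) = -357 / 128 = -2.79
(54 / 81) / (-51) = -2 / 153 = -0.01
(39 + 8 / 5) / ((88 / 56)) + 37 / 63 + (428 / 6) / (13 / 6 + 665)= 367989694 / 13870395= 26.53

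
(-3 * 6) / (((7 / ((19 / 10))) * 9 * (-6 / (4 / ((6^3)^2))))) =19 / 2449440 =0.00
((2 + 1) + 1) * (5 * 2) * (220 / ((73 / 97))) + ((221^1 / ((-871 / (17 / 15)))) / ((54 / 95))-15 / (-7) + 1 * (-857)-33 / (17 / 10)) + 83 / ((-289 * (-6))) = 8670468260998 / 801453933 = 10818.42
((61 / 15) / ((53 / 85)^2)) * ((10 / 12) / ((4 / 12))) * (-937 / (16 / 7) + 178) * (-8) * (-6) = -1635530475 / 5618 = -291123.26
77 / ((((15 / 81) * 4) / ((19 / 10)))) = 39501 / 200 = 197.50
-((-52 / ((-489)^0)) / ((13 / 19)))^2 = -5776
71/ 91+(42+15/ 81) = 105566/ 2457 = 42.97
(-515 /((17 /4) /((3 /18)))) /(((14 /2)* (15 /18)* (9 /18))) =-824 /119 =-6.92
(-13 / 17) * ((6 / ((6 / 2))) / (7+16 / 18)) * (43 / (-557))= 0.01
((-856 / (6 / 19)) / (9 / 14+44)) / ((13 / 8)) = -910784 / 24375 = -37.37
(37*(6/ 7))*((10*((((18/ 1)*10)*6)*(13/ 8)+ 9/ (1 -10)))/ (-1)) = -3893880/ 7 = -556268.57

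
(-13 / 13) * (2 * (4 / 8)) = -1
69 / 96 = 23 / 32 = 0.72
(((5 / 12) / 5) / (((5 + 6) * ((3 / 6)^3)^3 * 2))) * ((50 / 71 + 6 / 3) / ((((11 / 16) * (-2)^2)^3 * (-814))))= -131072 / 423080977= -0.00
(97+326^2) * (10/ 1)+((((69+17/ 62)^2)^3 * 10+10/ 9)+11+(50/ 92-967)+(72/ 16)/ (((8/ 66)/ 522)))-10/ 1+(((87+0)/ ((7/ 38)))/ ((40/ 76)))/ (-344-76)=7958951766135470850099059491/ 7201559869106400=1105170533994.75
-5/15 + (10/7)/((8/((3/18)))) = -17/56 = -0.30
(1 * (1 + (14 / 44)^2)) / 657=533 / 317988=0.00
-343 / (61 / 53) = -18179 / 61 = -298.02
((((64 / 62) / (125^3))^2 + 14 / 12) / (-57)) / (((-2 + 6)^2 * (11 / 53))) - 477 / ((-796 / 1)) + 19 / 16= 78187521472930843402357 / 43911201049804687500000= 1.78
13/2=6.50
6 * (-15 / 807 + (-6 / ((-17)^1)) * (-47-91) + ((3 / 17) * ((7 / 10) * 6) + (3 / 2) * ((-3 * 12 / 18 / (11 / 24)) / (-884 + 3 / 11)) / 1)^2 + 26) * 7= -170966599015682148 / 183658916429525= -930.89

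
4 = 4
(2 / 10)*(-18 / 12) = -3 / 10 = -0.30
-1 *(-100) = 100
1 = 1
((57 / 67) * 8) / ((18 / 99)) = 2508 / 67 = 37.43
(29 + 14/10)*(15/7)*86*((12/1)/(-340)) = -117648/595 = -197.73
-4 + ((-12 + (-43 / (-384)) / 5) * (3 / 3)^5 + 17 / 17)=-28757 / 1920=-14.98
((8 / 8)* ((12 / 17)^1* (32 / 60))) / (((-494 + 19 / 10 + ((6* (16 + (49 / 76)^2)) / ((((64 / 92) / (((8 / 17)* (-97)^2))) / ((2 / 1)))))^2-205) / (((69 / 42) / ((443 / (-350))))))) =-2608922163200 / 8393271454217932938150511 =-0.00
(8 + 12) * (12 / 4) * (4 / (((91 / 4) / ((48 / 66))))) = 7.67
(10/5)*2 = 4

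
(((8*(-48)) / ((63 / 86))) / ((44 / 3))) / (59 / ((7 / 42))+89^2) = -2752 / 637175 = -0.00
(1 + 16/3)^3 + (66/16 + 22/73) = 4075451/15768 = 258.46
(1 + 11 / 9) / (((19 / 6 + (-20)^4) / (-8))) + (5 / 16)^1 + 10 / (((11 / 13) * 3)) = 718395445 / 168963344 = 4.25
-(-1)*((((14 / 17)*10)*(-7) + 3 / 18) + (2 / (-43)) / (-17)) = -252097 / 4386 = -57.48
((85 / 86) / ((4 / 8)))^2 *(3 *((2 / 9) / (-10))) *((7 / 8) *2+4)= -33235 / 22188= -1.50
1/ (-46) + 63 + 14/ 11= 32511/ 506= 64.25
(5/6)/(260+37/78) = 65/20317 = 0.00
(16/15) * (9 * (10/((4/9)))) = 216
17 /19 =0.89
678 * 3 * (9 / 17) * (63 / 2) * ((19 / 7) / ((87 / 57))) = 29738097 / 493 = 60320.68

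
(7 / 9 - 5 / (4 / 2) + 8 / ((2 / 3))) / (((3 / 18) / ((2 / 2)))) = 185 / 3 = 61.67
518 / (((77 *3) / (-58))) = -4292 / 33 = -130.06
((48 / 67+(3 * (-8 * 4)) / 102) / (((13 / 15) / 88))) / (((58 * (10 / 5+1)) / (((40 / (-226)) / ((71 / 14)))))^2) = -2207744000 / 2404683432862269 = -0.00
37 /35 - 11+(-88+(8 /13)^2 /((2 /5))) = -573732 /5915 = -97.00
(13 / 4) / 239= 13 / 956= 0.01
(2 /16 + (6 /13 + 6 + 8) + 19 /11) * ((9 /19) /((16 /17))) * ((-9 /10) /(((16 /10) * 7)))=-25698951 /38950912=-0.66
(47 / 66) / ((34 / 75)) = 1175 / 748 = 1.57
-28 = -28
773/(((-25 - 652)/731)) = -565063/677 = -834.66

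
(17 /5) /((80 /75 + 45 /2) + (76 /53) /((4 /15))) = 5406 /46021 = 0.12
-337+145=-192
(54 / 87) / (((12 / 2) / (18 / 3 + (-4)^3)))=-6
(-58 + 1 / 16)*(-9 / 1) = 521.44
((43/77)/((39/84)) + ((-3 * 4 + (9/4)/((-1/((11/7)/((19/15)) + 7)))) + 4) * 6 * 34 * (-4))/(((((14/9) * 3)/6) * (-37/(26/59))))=-7414767288/22356103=-331.67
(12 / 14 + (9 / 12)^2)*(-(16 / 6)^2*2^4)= -3392 / 21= -161.52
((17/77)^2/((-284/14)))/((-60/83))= 23987/7216440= 0.00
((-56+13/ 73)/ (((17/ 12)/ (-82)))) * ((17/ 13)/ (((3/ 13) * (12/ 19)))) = 6348850/ 219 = 28990.18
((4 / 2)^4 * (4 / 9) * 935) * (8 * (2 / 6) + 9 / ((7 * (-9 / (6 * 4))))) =-957440 / 189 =-5065.82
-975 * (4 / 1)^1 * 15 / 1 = -58500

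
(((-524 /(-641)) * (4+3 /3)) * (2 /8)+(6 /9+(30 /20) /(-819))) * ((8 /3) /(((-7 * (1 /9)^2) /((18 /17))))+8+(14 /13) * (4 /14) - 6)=-4621560477 /90238057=-51.22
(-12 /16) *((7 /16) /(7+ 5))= -7 /256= -0.03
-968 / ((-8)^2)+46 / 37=-13.88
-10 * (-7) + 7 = 77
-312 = -312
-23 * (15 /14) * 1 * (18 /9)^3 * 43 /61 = -59340 /427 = -138.97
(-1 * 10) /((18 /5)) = -25 /9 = -2.78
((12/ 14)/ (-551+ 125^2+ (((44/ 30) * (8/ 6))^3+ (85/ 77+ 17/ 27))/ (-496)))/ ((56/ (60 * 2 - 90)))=2796626250/ 91807036242523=0.00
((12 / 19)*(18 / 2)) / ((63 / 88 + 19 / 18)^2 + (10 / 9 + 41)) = 67744512 / 539280667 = 0.13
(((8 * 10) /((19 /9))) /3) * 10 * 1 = 2400 /19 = 126.32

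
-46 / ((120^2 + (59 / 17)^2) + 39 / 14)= -186116 / 58322405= -0.00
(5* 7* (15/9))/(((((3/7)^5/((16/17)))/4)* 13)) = 188238400/161109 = 1168.39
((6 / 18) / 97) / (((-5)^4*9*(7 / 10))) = 0.00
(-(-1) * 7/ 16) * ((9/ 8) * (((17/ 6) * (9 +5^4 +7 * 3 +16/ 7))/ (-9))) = -78217/ 768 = -101.85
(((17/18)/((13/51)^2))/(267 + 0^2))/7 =4913/631722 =0.01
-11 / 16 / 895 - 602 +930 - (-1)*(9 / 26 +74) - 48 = 65964937 / 186160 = 354.35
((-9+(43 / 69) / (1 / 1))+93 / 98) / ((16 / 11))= -552497 / 108192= -5.11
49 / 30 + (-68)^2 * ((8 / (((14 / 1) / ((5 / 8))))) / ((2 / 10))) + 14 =1737283 / 210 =8272.78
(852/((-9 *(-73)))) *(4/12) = 284/657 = 0.43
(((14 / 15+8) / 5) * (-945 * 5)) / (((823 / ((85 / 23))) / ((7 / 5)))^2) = -119547162 / 358307041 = -0.33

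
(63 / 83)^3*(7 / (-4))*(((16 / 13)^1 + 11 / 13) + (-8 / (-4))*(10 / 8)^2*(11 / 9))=-1073340639 / 237863392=-4.51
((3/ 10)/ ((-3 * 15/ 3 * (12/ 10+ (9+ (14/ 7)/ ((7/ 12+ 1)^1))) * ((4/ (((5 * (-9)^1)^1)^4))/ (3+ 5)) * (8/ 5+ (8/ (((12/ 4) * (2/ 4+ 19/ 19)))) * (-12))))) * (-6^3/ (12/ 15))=-3506034375/ 17908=-195780.34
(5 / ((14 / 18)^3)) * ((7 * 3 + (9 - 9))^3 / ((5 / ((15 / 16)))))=295245 / 16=18452.81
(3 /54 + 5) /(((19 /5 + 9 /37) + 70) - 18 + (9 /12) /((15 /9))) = 6734 /75249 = 0.09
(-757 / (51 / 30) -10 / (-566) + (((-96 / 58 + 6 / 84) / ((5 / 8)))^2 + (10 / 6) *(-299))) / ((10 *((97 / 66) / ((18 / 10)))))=-1379592814181472 / 12019300251875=-114.78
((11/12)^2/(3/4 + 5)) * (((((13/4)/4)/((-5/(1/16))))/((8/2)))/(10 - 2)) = -1573/33914880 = -0.00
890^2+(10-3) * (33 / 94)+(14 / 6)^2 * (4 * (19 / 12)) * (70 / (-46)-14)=15402315451 / 19458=791567.24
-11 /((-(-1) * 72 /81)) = -12.38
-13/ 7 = -1.86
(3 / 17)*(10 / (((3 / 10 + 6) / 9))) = 300 / 119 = 2.52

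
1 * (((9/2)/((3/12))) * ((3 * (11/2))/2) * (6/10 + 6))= 9801/10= 980.10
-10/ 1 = -10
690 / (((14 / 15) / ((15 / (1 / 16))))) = 1242000 / 7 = 177428.57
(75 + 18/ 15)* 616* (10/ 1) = 469392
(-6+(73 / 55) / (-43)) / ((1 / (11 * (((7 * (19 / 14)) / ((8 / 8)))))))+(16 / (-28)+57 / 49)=-13266383 / 21070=-629.63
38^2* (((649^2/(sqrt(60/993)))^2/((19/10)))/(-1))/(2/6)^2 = -20083198788358002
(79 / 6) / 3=79 / 18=4.39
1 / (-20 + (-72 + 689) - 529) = 1 / 68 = 0.01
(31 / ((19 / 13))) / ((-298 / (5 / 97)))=-2015 / 549214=-0.00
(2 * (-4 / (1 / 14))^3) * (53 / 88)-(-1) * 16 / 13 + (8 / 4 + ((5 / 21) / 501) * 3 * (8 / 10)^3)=-2652115609798 / 12537525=-211534.22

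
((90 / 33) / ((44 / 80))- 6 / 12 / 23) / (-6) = -27479 / 33396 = -0.82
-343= -343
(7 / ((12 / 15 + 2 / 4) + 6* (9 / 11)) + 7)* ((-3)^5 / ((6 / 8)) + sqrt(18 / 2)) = -2608.89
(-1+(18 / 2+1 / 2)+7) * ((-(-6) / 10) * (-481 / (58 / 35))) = -313131 / 116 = -2699.41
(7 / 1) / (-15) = -7 / 15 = -0.47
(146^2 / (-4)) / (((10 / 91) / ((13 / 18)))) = -6304207 / 180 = -35023.37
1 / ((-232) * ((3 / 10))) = -5 / 348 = -0.01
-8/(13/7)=-56/13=-4.31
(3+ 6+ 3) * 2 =24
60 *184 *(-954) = -10532160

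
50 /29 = 1.72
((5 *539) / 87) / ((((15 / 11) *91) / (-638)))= -18634 / 117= -159.26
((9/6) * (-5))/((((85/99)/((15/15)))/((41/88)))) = -1107/272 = -4.07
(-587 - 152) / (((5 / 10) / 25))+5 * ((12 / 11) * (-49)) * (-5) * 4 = -347650 / 11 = -31604.55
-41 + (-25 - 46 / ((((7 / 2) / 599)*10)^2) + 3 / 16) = -265367461 / 19600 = -13539.16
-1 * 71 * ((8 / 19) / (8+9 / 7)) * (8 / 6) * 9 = -47712 / 1235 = -38.63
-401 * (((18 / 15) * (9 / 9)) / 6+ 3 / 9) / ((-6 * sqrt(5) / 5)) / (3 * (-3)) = -1604 * sqrt(5) / 405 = -8.86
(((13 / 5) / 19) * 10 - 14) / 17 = -240 / 323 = -0.74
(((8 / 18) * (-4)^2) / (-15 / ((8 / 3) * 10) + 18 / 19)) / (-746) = -9728 / 392769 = -0.02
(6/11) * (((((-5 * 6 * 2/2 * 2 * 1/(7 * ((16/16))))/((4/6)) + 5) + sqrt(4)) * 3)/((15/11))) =-246/35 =-7.03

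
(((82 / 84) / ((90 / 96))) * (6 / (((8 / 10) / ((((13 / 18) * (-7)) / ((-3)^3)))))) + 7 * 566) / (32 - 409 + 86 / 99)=-31783004 / 3016197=-10.54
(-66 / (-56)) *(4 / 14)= 33 / 98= 0.34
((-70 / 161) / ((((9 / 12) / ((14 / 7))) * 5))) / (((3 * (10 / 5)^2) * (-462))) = 2 / 47817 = 0.00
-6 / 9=-2 / 3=-0.67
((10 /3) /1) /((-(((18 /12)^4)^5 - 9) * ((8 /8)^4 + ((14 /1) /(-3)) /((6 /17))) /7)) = 7340032 /12750273129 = 0.00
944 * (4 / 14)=1888 / 7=269.71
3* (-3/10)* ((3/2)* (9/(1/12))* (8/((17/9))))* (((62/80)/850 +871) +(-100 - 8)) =-170205665391/361250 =-471157.55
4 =4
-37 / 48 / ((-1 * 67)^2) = -37 / 215472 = -0.00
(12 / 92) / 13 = 3 / 299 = 0.01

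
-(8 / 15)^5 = -32768 / 759375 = -0.04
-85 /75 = -1.13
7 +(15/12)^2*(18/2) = 337/16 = 21.06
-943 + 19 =-924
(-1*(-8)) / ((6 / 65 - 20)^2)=8450 / 418609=0.02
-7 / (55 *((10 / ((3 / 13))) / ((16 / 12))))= -14 / 3575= -0.00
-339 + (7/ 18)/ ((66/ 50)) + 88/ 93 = -6219497/ 18414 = -337.76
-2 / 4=-1 / 2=-0.50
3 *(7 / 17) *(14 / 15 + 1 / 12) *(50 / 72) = 2135 / 2448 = 0.87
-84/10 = -42/5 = -8.40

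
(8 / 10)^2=16 / 25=0.64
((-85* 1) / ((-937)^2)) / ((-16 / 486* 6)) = 6885 / 14047504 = 0.00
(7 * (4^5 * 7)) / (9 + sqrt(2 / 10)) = 564480 / 101- 12544 * sqrt(5) / 101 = 5311.20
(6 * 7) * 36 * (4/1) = 6048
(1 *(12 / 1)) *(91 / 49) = 156 / 7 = 22.29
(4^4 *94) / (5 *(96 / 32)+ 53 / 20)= 481280 / 353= 1363.40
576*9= 5184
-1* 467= -467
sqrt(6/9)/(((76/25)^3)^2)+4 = 244140625 * sqrt(6)/578099785728+4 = 4.00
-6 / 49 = -0.12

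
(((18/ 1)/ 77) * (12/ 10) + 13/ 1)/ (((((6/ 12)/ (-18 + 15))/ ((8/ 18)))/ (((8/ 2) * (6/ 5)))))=-327232/ 1925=-169.99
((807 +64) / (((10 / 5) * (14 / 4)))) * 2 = 1742 / 7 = 248.86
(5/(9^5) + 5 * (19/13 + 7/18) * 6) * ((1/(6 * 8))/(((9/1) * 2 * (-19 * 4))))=-332920/393797781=-0.00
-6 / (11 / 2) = -1.09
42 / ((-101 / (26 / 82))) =-546 / 4141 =-0.13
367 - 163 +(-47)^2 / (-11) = 35 / 11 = 3.18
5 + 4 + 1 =10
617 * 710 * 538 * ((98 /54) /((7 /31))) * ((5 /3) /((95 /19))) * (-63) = -358000441540 /9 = -39777826837.78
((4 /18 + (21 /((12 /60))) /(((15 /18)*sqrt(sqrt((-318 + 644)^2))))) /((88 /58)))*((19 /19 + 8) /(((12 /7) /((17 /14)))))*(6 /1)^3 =4437 /22 + 2515779*sqrt(326) /7172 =6535.14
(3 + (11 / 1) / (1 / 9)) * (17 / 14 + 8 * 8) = 46563 / 7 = 6651.86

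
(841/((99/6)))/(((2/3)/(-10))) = -8410/11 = -764.55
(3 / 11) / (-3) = -1 / 11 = -0.09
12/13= 0.92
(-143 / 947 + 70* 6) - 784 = -344851 / 947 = -364.15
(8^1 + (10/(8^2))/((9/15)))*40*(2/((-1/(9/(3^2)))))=-3965/6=-660.83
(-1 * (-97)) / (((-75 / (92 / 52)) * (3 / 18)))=-4462 / 325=-13.73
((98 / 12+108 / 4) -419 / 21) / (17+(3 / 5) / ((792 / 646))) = 70290 / 80801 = 0.87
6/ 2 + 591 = 594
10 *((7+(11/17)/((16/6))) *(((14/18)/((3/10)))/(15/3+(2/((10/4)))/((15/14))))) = 4309375/131886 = 32.67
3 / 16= 0.19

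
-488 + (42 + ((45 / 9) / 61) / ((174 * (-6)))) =-446.00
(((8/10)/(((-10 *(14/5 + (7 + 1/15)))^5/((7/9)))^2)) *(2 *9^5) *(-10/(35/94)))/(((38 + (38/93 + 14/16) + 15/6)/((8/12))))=-62719072497/223922599471692302610595840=-0.00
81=81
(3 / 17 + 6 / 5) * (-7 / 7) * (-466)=54522 / 85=641.44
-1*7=-7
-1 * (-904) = 904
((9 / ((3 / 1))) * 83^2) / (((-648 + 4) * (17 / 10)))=-103335 / 5474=-18.88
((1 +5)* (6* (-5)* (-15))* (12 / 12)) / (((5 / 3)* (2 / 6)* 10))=486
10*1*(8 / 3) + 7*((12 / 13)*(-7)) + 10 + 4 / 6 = -308 / 39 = -7.90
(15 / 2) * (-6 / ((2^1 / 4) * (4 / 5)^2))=-1125 / 8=-140.62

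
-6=-6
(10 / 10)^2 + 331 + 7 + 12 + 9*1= 360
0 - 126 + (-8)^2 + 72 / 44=-60.36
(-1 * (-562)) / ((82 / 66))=18546 / 41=452.34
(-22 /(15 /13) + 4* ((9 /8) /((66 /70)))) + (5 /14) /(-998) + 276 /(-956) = -8035026313 /550985820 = -14.58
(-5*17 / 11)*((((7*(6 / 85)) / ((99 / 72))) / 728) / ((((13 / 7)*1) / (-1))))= 42 / 20449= 0.00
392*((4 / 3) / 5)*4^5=107042.13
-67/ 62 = -1.08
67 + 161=228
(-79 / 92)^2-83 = -696271 / 8464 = -82.26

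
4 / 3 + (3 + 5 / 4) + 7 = 151 / 12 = 12.58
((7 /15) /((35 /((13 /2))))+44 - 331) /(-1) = 43037 /150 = 286.91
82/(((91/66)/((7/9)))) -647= -23429/39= -600.74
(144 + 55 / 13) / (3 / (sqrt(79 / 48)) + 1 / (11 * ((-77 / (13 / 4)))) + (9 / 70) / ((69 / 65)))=-8339410817276 / 2616570518873 + 140412391420224 * sqrt(237) / 34015416745349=60.36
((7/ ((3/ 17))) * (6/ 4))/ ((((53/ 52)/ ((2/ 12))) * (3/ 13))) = 20111/ 477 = 42.16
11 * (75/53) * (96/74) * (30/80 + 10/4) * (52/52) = 113850/1961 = 58.06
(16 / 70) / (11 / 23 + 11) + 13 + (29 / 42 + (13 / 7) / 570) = 300946 / 21945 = 13.71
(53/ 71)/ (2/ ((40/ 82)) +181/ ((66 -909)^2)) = 0.18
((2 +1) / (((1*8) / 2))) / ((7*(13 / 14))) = 0.12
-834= -834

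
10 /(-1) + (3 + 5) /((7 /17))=9.43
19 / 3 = 6.33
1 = 1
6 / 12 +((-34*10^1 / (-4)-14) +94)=331 / 2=165.50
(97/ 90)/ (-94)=-0.01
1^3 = 1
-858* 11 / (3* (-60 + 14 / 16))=2288 / 43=53.21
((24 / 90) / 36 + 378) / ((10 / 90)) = 3402.07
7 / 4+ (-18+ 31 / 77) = -4881 / 308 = -15.85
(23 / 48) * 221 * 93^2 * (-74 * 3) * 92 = -37412399817 / 2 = -18706199908.50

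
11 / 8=1.38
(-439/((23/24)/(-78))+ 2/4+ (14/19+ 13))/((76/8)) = 31241147/8303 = 3762.63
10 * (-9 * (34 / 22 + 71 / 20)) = -10089 / 22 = -458.59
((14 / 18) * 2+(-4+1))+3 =14 / 9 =1.56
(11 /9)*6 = 22 /3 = 7.33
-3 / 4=-0.75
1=1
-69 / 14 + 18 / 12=-24 / 7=-3.43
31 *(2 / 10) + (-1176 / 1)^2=6914911 / 5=1382982.20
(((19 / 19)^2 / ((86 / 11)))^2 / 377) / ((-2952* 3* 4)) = -0.00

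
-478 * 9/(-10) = 2151/5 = 430.20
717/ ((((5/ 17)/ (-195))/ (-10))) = 4753710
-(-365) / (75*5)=73 / 75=0.97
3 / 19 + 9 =174 / 19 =9.16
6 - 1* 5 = 1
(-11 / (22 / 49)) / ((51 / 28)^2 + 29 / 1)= -19208 / 25337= -0.76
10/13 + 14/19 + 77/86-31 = -607491/21242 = -28.60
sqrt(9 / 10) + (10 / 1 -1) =3 * sqrt(10) / 10 + 9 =9.95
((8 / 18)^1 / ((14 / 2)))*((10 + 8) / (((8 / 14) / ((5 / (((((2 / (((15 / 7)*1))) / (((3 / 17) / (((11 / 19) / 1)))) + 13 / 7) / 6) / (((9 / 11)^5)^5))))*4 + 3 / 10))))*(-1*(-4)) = 58901922711927189097794006308292 / 15949228883964853303167622098455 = 3.69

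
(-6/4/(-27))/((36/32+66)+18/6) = 4/5049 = 0.00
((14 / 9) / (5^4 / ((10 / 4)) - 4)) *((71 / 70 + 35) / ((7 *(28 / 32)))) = 10084 / 271215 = 0.04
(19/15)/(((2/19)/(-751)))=-271111/30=-9037.03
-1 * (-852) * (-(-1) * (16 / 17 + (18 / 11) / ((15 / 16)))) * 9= 19262016 / 935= 20601.09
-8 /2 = -4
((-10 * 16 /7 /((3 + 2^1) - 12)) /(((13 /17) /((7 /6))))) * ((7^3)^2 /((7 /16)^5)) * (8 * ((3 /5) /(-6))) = -1140850688 /39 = -29252581.74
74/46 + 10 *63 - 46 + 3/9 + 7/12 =161881/276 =586.53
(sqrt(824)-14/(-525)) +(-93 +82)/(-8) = 841/600 +2*sqrt(206) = 30.11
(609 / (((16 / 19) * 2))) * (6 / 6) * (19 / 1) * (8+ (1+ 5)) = 1538943 / 16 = 96183.94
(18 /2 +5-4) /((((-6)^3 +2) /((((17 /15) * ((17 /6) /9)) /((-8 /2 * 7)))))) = 289 /485352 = 0.00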